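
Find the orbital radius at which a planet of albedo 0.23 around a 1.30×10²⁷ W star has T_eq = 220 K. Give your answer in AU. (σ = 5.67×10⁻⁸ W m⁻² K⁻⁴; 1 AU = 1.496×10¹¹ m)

From T_eq⁴ = L(1−A)/(16πσd²): d = √[L(1−A)/(16πσT_eq⁴)].
d = √[1.30×10²⁷ × 0.77 / (16π × 5.67×10⁻⁸ × (220)⁴)] = 3.87×10¹¹ m = 2.59 AU.

d ≈ 2.59 AU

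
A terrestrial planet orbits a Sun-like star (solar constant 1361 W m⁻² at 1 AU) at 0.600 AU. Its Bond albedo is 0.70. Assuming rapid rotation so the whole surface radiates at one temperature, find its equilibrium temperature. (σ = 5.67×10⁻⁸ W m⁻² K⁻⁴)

T_eq ≈ 266 K

Flux at 0.600 AU: S = 1361/0.600² = 3780 W m⁻².
Energy balance: absorbed = emitted ⇒ πR²·S(1−A) = 4πR²·σT_eq⁴, so T_eq⁴ = S(1−A)/(4σ).
T_eq = [3780 × 0.30 / (4 × 5.67×10⁻⁸)]^(1/4) = (5.00×10⁹)^(1/4) = 266 K.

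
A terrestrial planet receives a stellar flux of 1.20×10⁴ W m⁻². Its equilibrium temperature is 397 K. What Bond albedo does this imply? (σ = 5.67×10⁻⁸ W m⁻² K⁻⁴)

From T_eq⁴ = S(1−A)/(4σ): 1−A = 4σT_eq⁴/S.
1−A = 4 × 5.67×10⁻⁸ × (397)⁴ / 1.20×10⁴ = 0.469.

A ≈ 0.53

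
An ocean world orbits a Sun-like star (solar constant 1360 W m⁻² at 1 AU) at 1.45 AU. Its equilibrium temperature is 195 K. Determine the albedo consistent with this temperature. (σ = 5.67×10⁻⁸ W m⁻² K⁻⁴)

A ≈ 0.49

Flux at 1.45 AU: S = 1360/1.45² = 647 W m⁻².
From T_eq⁴ = S(1−A)/(4σ): 1−A = 4σT_eq⁴/S.
1−A = 4 × 5.67×10⁻⁸ × (195)⁴ / 647 = 0.507.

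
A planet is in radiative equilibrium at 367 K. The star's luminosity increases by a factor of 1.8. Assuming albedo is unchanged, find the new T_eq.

T_eq ≈ 425 K

T_eq ∝ L^(1/4) · d^(−1/2).
T′ = 367 × 1.8^(1/4) = 425 K.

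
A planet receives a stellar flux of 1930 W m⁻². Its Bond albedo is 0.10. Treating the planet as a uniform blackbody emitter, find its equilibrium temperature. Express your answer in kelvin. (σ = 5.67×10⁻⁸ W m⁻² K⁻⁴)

T_eq ≈ 296 K

Energy balance: absorbed = emitted ⇒ πR²·S(1−A) = 4πR²·σT_eq⁴, so T_eq⁴ = S(1−A)/(4σ).
T_eq = [1930 × 0.90 / (4 × 5.67×10⁻⁸)]^(1/4) = (7.66×10⁹)^(1/4) = 296 K.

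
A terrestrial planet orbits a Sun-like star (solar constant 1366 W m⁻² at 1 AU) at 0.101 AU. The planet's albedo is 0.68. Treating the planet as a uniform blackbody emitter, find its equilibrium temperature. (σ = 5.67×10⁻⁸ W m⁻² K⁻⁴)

T_eq ≈ 659 K

Flux at 0.101 AU: S = 1366/0.101² = 1.34×10⁵ W m⁻².
Energy balance: absorbed = emitted ⇒ πR²·S(1−A) = 4πR²·σT_eq⁴, so T_eq⁴ = S(1−A)/(4σ).
T_eq = [1.34×10⁵ × 0.32 / (4 × 5.67×10⁻⁸)]^(1/4) = (1.89×10¹¹)^(1/4) = 659 K.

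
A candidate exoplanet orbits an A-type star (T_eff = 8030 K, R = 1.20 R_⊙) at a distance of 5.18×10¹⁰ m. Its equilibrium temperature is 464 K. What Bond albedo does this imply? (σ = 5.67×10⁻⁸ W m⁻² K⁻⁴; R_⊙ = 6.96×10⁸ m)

R_⋆ = 1.20 × 6.96×10⁸ = 8.35×10⁸ m.
L = 4πR_⋆²σT_⋆⁴ = 4π(8.35×10⁸)² × 5.67×10⁻⁸ × (8030)⁴ = 2.07×10²⁷ W.
S = L/(4πd²) = 6.13×10⁴ W m⁻².
From T_eq⁴ = S(1−A)/(4σ): 1−A = 4σT_eq⁴/S.
1−A = 4 × 5.67×10⁻⁸ × (464)⁴ / 6.13×10⁴ = 0.172.

A ≈ 0.83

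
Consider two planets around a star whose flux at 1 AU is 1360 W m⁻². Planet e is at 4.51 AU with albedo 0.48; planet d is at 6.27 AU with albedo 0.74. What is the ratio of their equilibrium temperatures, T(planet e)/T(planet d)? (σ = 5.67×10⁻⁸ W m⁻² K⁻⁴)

T_eq = [S₀(1−A)/(4σd²)]^(1/4), so T ∝ (1−A)^(1/4) / √d.
T₁ = [1360×0.52/(4×5.67×10⁻⁸×4.51²)]^(1/4) = 111.27 K.
T₂ = [1360×0.26/(4×5.67×10⁻⁸×6.27²)]^(1/4) = 79.36 K.

T₁/T₂ ≈ 1.402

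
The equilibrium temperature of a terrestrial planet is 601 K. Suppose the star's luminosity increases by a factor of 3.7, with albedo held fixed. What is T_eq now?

T_eq ≈ 834 K

T_eq ∝ L^(1/4) · d^(−1/2).
T′ = 601 × 3.7^(1/4) = 834 K.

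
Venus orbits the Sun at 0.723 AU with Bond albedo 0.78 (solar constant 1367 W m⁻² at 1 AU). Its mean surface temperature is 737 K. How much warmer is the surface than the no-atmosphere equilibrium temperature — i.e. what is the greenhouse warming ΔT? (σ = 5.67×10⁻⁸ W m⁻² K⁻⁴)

S = 1367/0.723² = 2615 W m⁻².
T_eq = [S(1−A)/(4σ)]^(1/4) = [2615×0.22/(4×5.67×10⁻⁸)]^(1/4) = 224.4 K.
ΔT = T_surf − T_eq = 737 − 224.4.

ΔT ≈ 512.6 K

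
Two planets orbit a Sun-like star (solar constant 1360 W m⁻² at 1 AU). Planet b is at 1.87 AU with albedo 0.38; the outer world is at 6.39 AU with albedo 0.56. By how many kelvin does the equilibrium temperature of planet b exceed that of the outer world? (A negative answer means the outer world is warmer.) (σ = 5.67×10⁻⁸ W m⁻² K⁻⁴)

ΔT ≈ 90.9 K

T_eq = [S₀(1−A)/(4σd²)]^(1/4), so T ∝ (1−A)^(1/4) / √d.
T₁ = [1360×0.62/(4×5.67×10⁻⁸×1.87²)]^(1/4) = 180.57 K.
T₂ = [1360×0.44/(4×5.67×10⁻⁸×6.39²)]^(1/4) = 89.66 K.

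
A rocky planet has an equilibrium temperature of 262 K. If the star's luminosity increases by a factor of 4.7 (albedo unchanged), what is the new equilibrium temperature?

T_eq ∝ L^(1/4) · d^(−1/2).
T′ = 262 × 4.7^(1/4) = 386 K.

T_eq ≈ 386 K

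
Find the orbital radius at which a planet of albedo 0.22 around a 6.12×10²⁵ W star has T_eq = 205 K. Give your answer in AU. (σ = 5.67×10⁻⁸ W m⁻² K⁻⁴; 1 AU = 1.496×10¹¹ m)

d ≈ 0.651 AU

From T_eq⁴ = L(1−A)/(16πσd²): d = √[L(1−A)/(16πσT_eq⁴)].
d = √[6.12×10²⁵ × 0.78 / (16π × 5.67×10⁻⁸ × (205)⁴)] = 9.74×10¹⁰ m = 0.651 AU.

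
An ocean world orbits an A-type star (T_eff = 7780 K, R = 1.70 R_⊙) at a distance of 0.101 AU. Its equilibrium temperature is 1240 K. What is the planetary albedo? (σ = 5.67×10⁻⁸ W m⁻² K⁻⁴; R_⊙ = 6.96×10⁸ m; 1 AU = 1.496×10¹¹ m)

A ≈ 0.58

R_⋆ = 1.70 × 6.96×10⁸ = 1.18×10⁹ m.
d = 0.101 AU = 1.51×10¹⁰ m.
L = 4πR_⋆²σT_⋆⁴ = 4π(1.18×10⁹)² × 5.67×10⁻⁸ × (7780)⁴ = 3.65×10²⁷ W.
S = L/(4πd²) = 1.27×10⁶ W m⁻².
From T_eq⁴ = S(1−A)/(4σ): 1−A = 4σT_eq⁴/S.
1−A = 4 × 5.67×10⁻⁸ × (1240)⁴ / 1.27×10⁶ = 0.421.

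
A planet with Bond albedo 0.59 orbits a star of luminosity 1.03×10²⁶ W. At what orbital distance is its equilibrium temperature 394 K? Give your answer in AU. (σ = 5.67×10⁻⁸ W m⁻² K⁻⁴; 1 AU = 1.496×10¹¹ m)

d ≈ 0.166 AU

From T_eq⁴ = L(1−A)/(16πσd²): d = √[L(1−A)/(16πσT_eq⁴)].
d = √[1.03×10²⁶ × 0.41 / (16π × 5.67×10⁻⁸ × (394)⁴)] = 2.48×10¹⁰ m = 0.166 AU.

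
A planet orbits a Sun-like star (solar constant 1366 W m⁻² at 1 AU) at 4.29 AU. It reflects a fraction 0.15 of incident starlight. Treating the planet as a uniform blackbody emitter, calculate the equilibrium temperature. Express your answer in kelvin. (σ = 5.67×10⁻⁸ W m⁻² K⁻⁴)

Flux at 4.29 AU: S = 1366/4.29² = 74.2 W m⁻².
Energy balance: absorbed = emitted ⇒ πR²·S(1−A) = 4πR²·σT_eq⁴, so T_eq⁴ = S(1−A)/(4σ).
T_eq = [74.2 × 0.85 / (4 × 5.67×10⁻⁸)]^(1/4) = (2.78×10⁸)^(1/4) = 129 K.

T_eq ≈ 129 K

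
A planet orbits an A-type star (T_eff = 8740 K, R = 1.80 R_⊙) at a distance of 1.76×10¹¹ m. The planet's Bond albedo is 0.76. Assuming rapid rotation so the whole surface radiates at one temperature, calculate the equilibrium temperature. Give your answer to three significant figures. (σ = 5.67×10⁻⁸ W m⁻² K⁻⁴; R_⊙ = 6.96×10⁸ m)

R_⋆ = 1.80 × 6.96×10⁸ = 1.25×10⁹ m.
L = 4πR_⋆²σT_⋆⁴ = 4π(1.25×10⁹)² × 5.67×10⁻⁸ × (8740)⁴ = 6.53×10²⁷ W.
S = L/(4πd²) = 1.68×10⁴ W m⁻².
Energy balance: absorbed = emitted ⇒ πR²·S(1−A) = 4πR²·σT_eq⁴, so T_eq⁴ = S(1−A)/(4σ).
T_eq = [1.68×10⁴ × 0.24 / (4 × 5.67×10⁻⁸)]^(1/4) = (1.77×10¹⁰)^(1/4) = 365 K.

T_eq ≈ 365 K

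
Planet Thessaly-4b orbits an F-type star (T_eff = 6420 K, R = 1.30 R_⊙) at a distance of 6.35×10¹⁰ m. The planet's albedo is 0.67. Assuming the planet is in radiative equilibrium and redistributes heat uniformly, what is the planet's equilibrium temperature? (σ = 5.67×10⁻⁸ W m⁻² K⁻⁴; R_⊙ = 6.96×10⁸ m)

T_eq ≈ 411 K

R_⋆ = 1.30 × 6.96×10⁸ = 9.05×10⁸ m.
L = 4πR_⋆²σT_⋆⁴ = 4π(9.05×10⁸)² × 5.67×10⁻⁸ × (6420)⁴ = 9.91×10²⁶ W.
S = L/(4πd²) = 1.96×10⁴ W m⁻².
Energy balance: absorbed = emitted ⇒ πR²·S(1−A) = 4πR²·σT_eq⁴, so T_eq⁴ = S(1−A)/(4σ).
T_eq = [1.96×10⁴ × 0.33 / (4 × 5.67×10⁻⁸)]^(1/4) = (2.85×10¹⁰)^(1/4) = 411 K.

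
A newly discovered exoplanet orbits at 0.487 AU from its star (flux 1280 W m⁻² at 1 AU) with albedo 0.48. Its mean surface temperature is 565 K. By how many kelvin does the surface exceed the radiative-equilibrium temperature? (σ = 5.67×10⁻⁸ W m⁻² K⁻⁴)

S = 1280/0.487² = 5397 W m⁻².
T_eq = [S(1−A)/(4σ)]^(1/4) = [5397×0.52/(4×5.67×10⁻⁸)]^(1/4) = 333.5 K.
ΔT = T_surf − T_eq = 565 − 333.5.

ΔT ≈ 231.5 K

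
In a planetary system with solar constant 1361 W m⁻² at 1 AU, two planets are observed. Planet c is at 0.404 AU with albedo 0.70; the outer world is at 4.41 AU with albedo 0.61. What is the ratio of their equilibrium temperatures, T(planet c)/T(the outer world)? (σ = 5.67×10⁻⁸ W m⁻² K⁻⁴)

T_eq = [S₀(1−A)/(4σd²)]^(1/4), so T ∝ (1−A)^(1/4) / √d.
T₁ = [1361×0.30/(4×5.67×10⁻⁸×0.404²)]^(1/4) = 324.07 K.
T₂ = [1361×0.39/(4×5.67×10⁻⁸×4.41²)]^(1/4) = 104.74 K.

T₁/T₂ ≈ 3.094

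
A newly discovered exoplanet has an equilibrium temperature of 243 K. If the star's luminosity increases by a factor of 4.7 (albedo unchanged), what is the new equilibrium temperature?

T_eq ≈ 358 K

T_eq ∝ L^(1/4) · d^(−1/2).
T′ = 243 × 4.7^(1/4) = 358 K.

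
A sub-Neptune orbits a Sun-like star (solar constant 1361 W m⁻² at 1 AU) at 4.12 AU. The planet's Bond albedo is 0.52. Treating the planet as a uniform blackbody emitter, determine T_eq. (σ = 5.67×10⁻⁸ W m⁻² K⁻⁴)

T_eq ≈ 114 K

Flux at 4.12 AU: S = 1361/4.12² = 80.2 W m⁻².
Energy balance: absorbed = emitted ⇒ πR²·S(1−A) = 4πR²·σT_eq⁴, so T_eq⁴ = S(1−A)/(4σ).
T_eq = [80.2 × 0.48 / (4 × 5.67×10⁻⁸)]^(1/4) = (1.70×10⁸)^(1/4) = 114 K.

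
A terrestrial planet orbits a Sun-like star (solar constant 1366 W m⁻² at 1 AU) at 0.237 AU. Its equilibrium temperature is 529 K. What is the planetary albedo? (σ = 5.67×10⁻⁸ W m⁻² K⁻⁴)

A ≈ 0.27

Flux at 0.237 AU: S = 1366/0.237² = 2.43×10⁴ W m⁻².
From T_eq⁴ = S(1−A)/(4σ): 1−A = 4σT_eq⁴/S.
1−A = 4 × 5.67×10⁻⁸ × (529)⁴ / 2.43×10⁴ = 0.730.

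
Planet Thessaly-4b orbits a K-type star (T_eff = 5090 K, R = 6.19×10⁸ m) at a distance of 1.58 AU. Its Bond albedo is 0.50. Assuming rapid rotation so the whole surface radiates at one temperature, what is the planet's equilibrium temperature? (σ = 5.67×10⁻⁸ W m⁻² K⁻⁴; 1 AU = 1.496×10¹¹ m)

T_eq ≈ 155 K

d = 1.58 AU = 2.36×10¹¹ m.
L = 4πR_⋆²σT_⋆⁴ = 4π(6.19×10⁸)² × 5.67×10⁻⁸ × (5090)⁴ = 1.83×10²⁶ W.
S = L/(4πd²) = 261 W m⁻².
Energy balance: absorbed = emitted ⇒ πR²·S(1−A) = 4πR²·σT_eq⁴, so T_eq⁴ = S(1−A)/(4σ).
T_eq = [261 × 0.50 / (4 × 5.67×10⁻⁸)]^(1/4) = (5.75×10⁸)^(1/4) = 155 K.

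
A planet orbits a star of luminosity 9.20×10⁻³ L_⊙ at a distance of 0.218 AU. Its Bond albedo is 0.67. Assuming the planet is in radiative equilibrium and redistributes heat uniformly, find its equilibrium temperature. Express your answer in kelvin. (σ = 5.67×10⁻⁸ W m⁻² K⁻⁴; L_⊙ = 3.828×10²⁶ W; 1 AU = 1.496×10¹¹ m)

d = 0.218 AU = 3.26×10¹⁰ m.
L = 9.20×10⁻³ × 3.828×10²⁶ = 3.52×10²⁴ W.
Flux: S = L/(4πd²) = 3.52×10²⁴/(4π×(3.26×10¹⁰)²) = 263 W m⁻².
Energy balance: absorbed = emitted ⇒ πR²·S(1−A) = 4πR²·σT_eq⁴, so T_eq⁴ = S(1−A)/(4σ).
T_eq = [263 × 0.33 / (4 × 5.67×10⁻⁸)]^(1/4) = (3.83×10⁸)^(1/4) = 140 K.

T_eq ≈ 140 K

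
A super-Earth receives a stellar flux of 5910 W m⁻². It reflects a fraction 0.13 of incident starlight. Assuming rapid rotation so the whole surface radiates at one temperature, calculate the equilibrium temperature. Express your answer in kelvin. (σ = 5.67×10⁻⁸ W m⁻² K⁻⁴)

Energy balance: absorbed = emitted ⇒ πR²·S(1−A) = 4πR²·σT_eq⁴, so T_eq⁴ = S(1−A)/(4σ).
T_eq = [5910 × 0.87 / (4 × 5.67×10⁻⁸)]^(1/4) = (2.27×10¹⁰)^(1/4) = 388 K.

T_eq ≈ 388 K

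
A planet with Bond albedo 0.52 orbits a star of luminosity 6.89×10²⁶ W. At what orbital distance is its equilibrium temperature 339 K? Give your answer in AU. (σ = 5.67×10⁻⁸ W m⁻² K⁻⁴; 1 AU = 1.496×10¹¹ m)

From T_eq⁴ = L(1−A)/(16πσd²): d = √[L(1−A)/(16πσT_eq⁴)].
d = √[6.89×10²⁶ × 0.48 / (16π × 5.67×10⁻⁸ × (339)⁴)] = 9.37×10¹⁰ m = 0.627 AU.

d ≈ 0.627 AU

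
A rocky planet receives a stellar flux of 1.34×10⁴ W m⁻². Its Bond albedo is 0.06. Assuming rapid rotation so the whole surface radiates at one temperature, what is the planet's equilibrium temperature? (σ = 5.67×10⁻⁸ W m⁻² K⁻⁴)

Energy balance: absorbed = emitted ⇒ πR²·S(1−A) = 4πR²·σT_eq⁴, so T_eq⁴ = S(1−A)/(4σ).
T_eq = [1.34×10⁴ × 0.94 / (4 × 5.67×10⁻⁸)]^(1/4) = (5.55×10¹⁰)^(1/4) = 485 K.

T_eq ≈ 485 K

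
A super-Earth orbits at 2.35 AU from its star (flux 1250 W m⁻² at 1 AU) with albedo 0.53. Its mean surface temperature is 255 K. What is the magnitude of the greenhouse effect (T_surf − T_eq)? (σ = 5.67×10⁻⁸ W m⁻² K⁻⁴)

S = 1250/2.35² = 226.3 W m⁻².
T_eq = [S(1−A)/(4σ)]^(1/4) = [226.3×0.47/(4×5.67×10⁻⁸)]^(1/4) = 147.2 K.
ΔT = T_surf − T_eq = 255 − 147.2.

ΔT ≈ 107.8 K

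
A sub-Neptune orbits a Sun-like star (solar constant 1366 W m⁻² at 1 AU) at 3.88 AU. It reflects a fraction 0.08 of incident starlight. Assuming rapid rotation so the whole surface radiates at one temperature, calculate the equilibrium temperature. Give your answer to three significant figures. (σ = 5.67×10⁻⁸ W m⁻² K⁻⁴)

T_eq ≈ 139 K

Flux at 3.88 AU: S = 1366/3.88² = 90.7 W m⁻².
Energy balance: absorbed = emitted ⇒ πR²·S(1−A) = 4πR²·σT_eq⁴, so T_eq⁴ = S(1−A)/(4σ).
T_eq = [90.7 × 0.92 / (4 × 5.67×10⁻⁸)]^(1/4) = (3.68×10⁸)^(1/4) = 139 K.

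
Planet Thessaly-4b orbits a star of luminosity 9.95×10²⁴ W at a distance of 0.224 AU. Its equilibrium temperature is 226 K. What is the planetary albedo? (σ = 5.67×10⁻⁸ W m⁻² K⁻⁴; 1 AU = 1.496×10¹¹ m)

A ≈ 0.16

d = 0.224 AU = 3.35×10¹⁰ m.
Flux: S = L/(4πd²) = 9.95×10²⁴/(4π×(3.35×10¹⁰)²) = 705 W m⁻².
From T_eq⁴ = S(1−A)/(4σ): 1−A = 4σT_eq⁴/S.
1−A = 4 × 5.67×10⁻⁸ × (226)⁴ / 705 = 0.839.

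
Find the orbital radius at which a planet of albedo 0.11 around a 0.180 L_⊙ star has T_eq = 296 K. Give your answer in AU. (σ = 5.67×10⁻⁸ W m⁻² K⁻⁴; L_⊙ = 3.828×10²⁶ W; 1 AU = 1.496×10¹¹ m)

L = 0.180 × 3.828×10²⁶ = 6.89×10²⁵ W.
From T_eq⁴ = L(1−A)/(16πσd²): d = √[L(1−A)/(16πσT_eq⁴)].
d = √[6.89×10²⁵ × 0.89 / (16π × 5.67×10⁻⁸ × (296)⁴)] = 5.29×10¹⁰ m = 0.354 AU.

d ≈ 0.354 AU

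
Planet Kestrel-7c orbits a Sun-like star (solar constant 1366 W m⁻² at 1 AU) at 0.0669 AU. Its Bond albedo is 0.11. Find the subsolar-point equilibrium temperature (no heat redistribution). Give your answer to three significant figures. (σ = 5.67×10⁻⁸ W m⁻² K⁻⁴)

Flux at 0.0669 AU: S = 1366/0.0669² = 3.05×10⁵ W m⁻².
At the subsolar point the surface absorbs S(1−A) and emits σT⁴ per unit area — no factor of 4, since only the local patch is in balance.
T = [3.05×10⁵ × 0.89 / 5.67×10⁻⁸]^(1/4) = (4.79×10¹²)^(1/4) = 1480 K.

T_ss ≈ 1480 K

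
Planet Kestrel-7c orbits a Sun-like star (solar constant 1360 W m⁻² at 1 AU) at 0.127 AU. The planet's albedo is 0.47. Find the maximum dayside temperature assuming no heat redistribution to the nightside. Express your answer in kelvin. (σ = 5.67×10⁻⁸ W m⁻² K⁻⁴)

Flux at 0.127 AU: S = 1360/0.127² = 8.43×10⁴ W m⁻².
With no redistribution each surface element balances locally: S(1−A) = σT⁴.
T = [8.43×10⁴ × 0.53 / 5.67×10⁻⁸]^(1/4) = (7.88×10¹¹)^(1/4) = 942 K.

T_ss ≈ 942 K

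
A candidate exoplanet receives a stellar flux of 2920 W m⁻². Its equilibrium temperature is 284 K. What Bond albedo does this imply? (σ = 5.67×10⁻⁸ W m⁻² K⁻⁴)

From T_eq⁴ = S(1−A)/(4σ): 1−A = 4σT_eq⁴/S.
1−A = 4 × 5.67×10⁻⁸ × (284)⁴ / 2920 = 0.505.

A ≈ 0.49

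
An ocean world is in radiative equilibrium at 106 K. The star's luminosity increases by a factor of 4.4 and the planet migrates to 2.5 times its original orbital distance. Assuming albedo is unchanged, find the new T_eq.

T_eq ∝ L^(1/4) · d^(−1/2).
T′ = 106 × 4.4^(1/4) / 2.5^(1/2) = 97.1 K.

T_eq ≈ 97.1 K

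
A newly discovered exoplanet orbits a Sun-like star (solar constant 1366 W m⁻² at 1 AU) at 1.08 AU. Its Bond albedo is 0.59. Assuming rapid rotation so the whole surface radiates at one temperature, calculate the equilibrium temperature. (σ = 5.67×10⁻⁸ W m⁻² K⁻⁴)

T_eq ≈ 215 K

Flux at 1.08 AU: S = 1366/1.08² = 1170 W m⁻².
Energy balance: absorbed = emitted ⇒ πR²·S(1−A) = 4πR²·σT_eq⁴, so T_eq⁴ = S(1−A)/(4σ).
T_eq = [1170 × 0.41 / (4 × 5.67×10⁻⁸)]^(1/4) = (2.12×10⁹)^(1/4) = 215 K.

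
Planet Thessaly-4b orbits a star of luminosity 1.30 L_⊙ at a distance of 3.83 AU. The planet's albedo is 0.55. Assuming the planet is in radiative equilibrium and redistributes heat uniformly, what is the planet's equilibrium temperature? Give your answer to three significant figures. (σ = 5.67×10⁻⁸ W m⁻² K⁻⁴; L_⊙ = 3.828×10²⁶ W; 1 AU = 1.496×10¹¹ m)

d = 3.83 AU = 5.73×10¹¹ m.
L = 1.30 × 3.828×10²⁶ = 4.98×10²⁶ W.
Flux: S = L/(4πd²) = 4.98×10²⁶/(4π×(5.73×10¹¹)²) = 121 W m⁻².
Energy balance: absorbed = emitted ⇒ πR²·S(1−A) = 4πR²·σT_eq⁴, so T_eq⁴ = S(1−A)/(4σ).
T_eq = [121 × 0.45 / (4 × 5.67×10⁻⁸)]^(1/4) = (2.39×10⁸)^(1/4) = 124 K.

T_eq ≈ 124 K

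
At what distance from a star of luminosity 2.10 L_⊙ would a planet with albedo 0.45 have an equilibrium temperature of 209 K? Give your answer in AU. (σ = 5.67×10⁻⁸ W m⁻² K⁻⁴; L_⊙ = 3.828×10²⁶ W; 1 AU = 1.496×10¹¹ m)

d ≈ 1.91 AU

L = 2.10 × 3.828×10²⁶ = 8.04×10²⁶ W.
From T_eq⁴ = L(1−A)/(16πσd²): d = √[L(1−A)/(16πσT_eq⁴)].
d = √[8.04×10²⁶ × 0.55 / (16π × 5.67×10⁻⁸ × (209)⁴)] = 2.85×10¹¹ m = 1.91 AU.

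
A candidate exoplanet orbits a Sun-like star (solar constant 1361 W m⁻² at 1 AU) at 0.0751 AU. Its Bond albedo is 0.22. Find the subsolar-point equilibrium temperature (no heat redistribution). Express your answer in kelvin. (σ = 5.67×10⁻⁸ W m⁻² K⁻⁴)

Flux at 0.0751 AU: S = 1361/0.0751² = 2.41×10⁵ W m⁻².
At the subsolar point the surface absorbs S(1−A) and emits σT⁴ per unit area — no factor of 4, since only the local patch is in balance.
T = [2.41×10⁵ × 0.78 / 5.67×10⁻⁸]^(1/4) = (3.32×10¹²)^(1/4) = 1350 K.

T_ss ≈ 1350 K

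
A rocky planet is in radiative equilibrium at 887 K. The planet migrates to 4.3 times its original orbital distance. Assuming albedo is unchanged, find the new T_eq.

T_eq ∝ L^(1/4) · d^(−1/2).
T′ = 887 / 4.3^(1/2) = 428 K.

T_eq ≈ 428 K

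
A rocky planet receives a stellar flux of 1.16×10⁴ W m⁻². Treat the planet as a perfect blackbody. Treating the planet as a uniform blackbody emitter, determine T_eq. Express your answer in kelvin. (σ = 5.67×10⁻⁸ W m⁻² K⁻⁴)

T_eq ≈ 476 K

Energy balance: absorbed = emitted ⇒ πR²·S(1−A) = 4πR²·σT_eq⁴, so T_eq⁴ = S(1−A)/(4σ).
T_eq = [1.16×10⁴ × 1.00 / (4 × 5.67×10⁻⁸)]^(1/4) = (5.11×10¹⁰)^(1/4) = 476 K.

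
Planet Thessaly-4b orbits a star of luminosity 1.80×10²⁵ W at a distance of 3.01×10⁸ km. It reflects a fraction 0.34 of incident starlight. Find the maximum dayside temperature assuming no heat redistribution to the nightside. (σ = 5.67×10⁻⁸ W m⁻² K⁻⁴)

T_ss ≈ 116 K

d = 3.01×10⁸ km = 3.01×10¹¹ m.
Flux: S = L/(4πd²) = 1.80×10²⁵/(4π×(3.01×10¹¹)²) = 15.8 W m⁻².
With no redistribution each surface element balances locally: S(1−A) = σT⁴.
T = [15.8 × 0.66 / 5.67×10⁻⁸]^(1/4) = (1.84×10⁸)^(1/4) = 116 K.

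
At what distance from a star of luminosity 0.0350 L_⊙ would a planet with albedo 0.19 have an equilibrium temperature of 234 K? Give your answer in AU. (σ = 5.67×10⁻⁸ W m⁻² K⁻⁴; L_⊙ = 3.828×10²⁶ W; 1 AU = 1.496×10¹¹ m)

d ≈ 0.238 AU

L = 0.0350 × 3.828×10²⁶ = 1.34×10²⁵ W.
From T_eq⁴ = L(1−A)/(16πσd²): d = √[L(1−A)/(16πσT_eq⁴)].
d = √[1.34×10²⁵ × 0.81 / (16π × 5.67×10⁻⁸ × (234)⁴)] = 3.56×10¹⁰ m = 0.238 AU.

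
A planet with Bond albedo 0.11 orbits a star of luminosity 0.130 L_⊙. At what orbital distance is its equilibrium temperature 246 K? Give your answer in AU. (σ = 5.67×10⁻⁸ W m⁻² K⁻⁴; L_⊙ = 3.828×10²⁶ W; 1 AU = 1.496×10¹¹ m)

L = 0.130 × 3.828×10²⁶ = 4.98×10²⁵ W.
From T_eq⁴ = L(1−A)/(16πσd²): d = √[L(1−A)/(16πσT_eq⁴)].
d = √[4.98×10²⁵ × 0.89 / (16π × 5.67×10⁻⁸ × (246)⁴)] = 6.51×10¹⁰ m = 0.435 AU.

d ≈ 0.435 AU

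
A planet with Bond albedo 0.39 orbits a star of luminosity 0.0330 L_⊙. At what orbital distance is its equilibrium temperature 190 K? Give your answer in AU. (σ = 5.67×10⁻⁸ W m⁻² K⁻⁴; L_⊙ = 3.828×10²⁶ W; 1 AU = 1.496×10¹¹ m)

d ≈ 0.304 AU

L = 0.0330 × 3.828×10²⁶ = 1.26×10²⁵ W.
From T_eq⁴ = L(1−A)/(16πσd²): d = √[L(1−A)/(16πσT_eq⁴)].
d = √[1.26×10²⁵ × 0.61 / (16π × 5.67×10⁻⁸ × (190)⁴)] = 4.55×10¹⁰ m = 0.304 AU.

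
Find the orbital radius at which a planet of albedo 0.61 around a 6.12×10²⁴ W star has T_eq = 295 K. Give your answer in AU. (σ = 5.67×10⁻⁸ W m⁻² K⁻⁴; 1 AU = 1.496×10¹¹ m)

d ≈ 0.0703 AU

From T_eq⁴ = L(1−A)/(16πσd²): d = √[L(1−A)/(16πσT_eq⁴)].
d = √[6.12×10²⁴ × 0.39 / (16π × 5.67×10⁻⁸ × (295)⁴)] = 1.05×10¹⁰ m = 0.0703 AU.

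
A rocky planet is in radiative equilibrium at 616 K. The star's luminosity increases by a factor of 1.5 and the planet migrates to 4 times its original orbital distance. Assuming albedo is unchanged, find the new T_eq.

T_eq ≈ 341 K

T_eq ∝ L^(1/4) · d^(−1/2).
T′ = 616 × 1.5^(1/4) / 4^(1/2) = 341 K.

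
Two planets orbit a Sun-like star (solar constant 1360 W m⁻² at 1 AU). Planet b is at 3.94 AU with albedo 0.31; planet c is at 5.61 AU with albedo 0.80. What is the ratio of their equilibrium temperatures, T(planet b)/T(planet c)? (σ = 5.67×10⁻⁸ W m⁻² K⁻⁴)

T₁/T₂ ≈ 1.626

T_eq = [S₀(1−A)/(4σd²)]^(1/4), so T ∝ (1−A)^(1/4) / √d.
T₁ = [1360×0.69/(4×5.67×10⁻⁸×3.94²)]^(1/4) = 127.77 K.
T₂ = [1360×0.20/(4×5.67×10⁻⁸×5.61²)]^(1/4) = 78.57 K.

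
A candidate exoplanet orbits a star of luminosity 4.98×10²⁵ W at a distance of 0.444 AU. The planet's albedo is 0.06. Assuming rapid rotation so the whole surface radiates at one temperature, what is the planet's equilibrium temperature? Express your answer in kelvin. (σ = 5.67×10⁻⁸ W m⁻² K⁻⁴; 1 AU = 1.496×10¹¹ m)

T_eq ≈ 247 K

d = 0.444 AU = 6.64×10¹⁰ m.
Flux: S = L/(4πd²) = 4.98×10²⁵/(4π×(6.64×10¹⁰)²) = 898 W m⁻².
Energy balance: absorbed = emitted ⇒ πR²·S(1−A) = 4πR²·σT_eq⁴, so T_eq⁴ = S(1−A)/(4σ).
T_eq = [898 × 0.94 / (4 × 5.67×10⁻⁸)]^(1/4) = (3.72×10⁹)^(1/4) = 247 K.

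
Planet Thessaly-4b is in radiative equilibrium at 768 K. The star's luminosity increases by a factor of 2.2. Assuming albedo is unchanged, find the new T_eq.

T_eq ∝ L^(1/4) · d^(−1/2).
T′ = 768 × 2.2^(1/4) = 935 K.

T_eq ≈ 935 K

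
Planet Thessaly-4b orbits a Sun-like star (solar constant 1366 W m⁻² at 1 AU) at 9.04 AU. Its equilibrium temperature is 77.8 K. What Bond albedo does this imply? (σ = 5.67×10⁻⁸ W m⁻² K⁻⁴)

Flux at 9.04 AU: S = 1366/9.04² = 16.7 W m⁻².
From T_eq⁴ = S(1−A)/(4σ): 1−A = 4σT_eq⁴/S.
1−A = 4 × 5.67×10⁻⁸ × (77.8)⁴ / 16.7 = 0.497.

A ≈ 0.50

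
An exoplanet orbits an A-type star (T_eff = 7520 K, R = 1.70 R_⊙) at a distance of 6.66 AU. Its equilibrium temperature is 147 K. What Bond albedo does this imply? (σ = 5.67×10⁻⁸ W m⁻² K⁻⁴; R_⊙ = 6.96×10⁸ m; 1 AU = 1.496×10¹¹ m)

A ≈ 0.59

R_⋆ = 1.70 × 6.96×10⁸ = 1.18×10⁹ m.
d = 6.66 AU = 9.96×10¹¹ m.
L = 4πR_⋆²σT_⋆⁴ = 4π(1.18×10⁹)² × 5.67×10⁻⁸ × (7520)⁴ = 3.19×10²⁷ W.
S = L/(4πd²) = 256 W m⁻².
From T_eq⁴ = S(1−A)/(4σ): 1−A = 4σT_eq⁴/S.
1−A = 4 × 5.67×10⁻⁸ × (147)⁴ / 256 = 0.414.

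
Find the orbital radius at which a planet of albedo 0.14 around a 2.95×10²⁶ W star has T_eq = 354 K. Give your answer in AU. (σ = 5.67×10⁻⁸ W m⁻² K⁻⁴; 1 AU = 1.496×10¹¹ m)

From T_eq⁴ = L(1−A)/(16πσd²): d = √[L(1−A)/(16πσT_eq⁴)].
d = √[2.95×10²⁶ × 0.86 / (16π × 5.67×10⁻⁸ × (354)⁴)] = 7.53×10¹⁰ m = 0.503 AU.

d ≈ 0.503 AU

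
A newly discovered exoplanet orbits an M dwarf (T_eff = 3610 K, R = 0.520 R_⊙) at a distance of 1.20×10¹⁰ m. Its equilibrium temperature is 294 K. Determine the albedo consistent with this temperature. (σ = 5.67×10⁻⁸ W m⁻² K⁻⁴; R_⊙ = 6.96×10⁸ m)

R_⋆ = 0.520 × 6.96×10⁸ = 3.62×10⁸ m.
L = 4πR_⋆²σT_⋆⁴ = 4π(3.62×10⁸)² × 5.67×10⁻⁸ × (3610)⁴ = 1.59×10²⁵ W.
S = L/(4πd²) = 8760 W m⁻².
From T_eq⁴ = S(1−A)/(4σ): 1−A = 4σT_eq⁴/S.
1−A = 4 × 5.67×10⁻⁸ × (294)⁴ / 8760 = 0.193.

A ≈ 0.81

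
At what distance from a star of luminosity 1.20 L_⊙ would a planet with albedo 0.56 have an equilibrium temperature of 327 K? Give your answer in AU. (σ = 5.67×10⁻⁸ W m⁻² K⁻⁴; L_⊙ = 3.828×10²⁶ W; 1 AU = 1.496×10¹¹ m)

L = 1.20 × 3.828×10²⁶ = 4.59×10²⁶ W.
From T_eq⁴ = L(1−A)/(16πσd²): d = √[L(1−A)/(16πσT_eq⁴)].
d = √[4.59×10²⁶ × 0.44 / (16π × 5.67×10⁻⁸ × (327)⁴)] = 7.88×10¹⁰ m = 0.526 AU.

d ≈ 0.526 AU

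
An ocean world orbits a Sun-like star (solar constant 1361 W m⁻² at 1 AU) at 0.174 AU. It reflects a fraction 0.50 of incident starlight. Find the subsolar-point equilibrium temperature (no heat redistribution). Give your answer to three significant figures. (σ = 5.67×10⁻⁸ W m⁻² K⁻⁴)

T_ss ≈ 793 K

Flux at 0.174 AU: S = 1361/0.174² = 4.50×10⁴ W m⁻².
At the subsolar point the surface absorbs S(1−A) and emits σT⁴ per unit area — no factor of 4, since only the local patch is in balance.
T = [4.50×10⁴ × 0.50 / 5.67×10⁻⁸]^(1/4) = (3.96×10¹¹)^(1/4) = 793 K.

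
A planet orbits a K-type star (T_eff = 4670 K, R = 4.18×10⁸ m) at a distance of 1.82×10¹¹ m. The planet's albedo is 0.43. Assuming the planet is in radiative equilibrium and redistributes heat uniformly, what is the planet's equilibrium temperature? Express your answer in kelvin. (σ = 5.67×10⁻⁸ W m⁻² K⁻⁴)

L = 4πR_⋆²σT_⋆⁴ = 4π(4.18×10⁸)² × 5.67×10⁻⁸ × (4670)⁴ = 5.92×10²⁵ W.
S = L/(4πd²) = 142 W m⁻².
Energy balance: absorbed = emitted ⇒ πR²·S(1−A) = 4πR²·σT_eq⁴, so T_eq⁴ = S(1−A)/(4σ).
T_eq = [142 × 0.57 / (4 × 5.67×10⁻⁸)]^(1/4) = (3.58×10⁸)^(1/4) = 138 K.

T_eq ≈ 138 K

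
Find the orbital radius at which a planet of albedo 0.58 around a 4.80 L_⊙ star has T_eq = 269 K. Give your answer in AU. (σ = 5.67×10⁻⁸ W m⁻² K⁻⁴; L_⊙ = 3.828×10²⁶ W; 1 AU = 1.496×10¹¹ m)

d ≈ 1.52 AU

L = 4.80 × 3.828×10²⁶ = 1.84×10²⁷ W.
From T_eq⁴ = L(1−A)/(16πσd²): d = √[L(1−A)/(16πσT_eq⁴)].
d = √[1.84×10²⁷ × 0.42 / (16π × 5.67×10⁻⁸ × (269)⁴)] = 2.27×10¹¹ m = 1.52 AU.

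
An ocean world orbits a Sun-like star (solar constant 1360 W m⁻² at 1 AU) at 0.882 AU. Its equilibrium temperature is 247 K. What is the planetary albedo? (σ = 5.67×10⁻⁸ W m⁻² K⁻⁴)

Flux at 0.882 AU: S = 1360/0.882² = 1750 W m⁻².
From T_eq⁴ = S(1−A)/(4σ): 1−A = 4σT_eq⁴/S.
1−A = 4 × 5.67×10⁻⁸ × (247)⁴ / 1750 = 0.483.

A ≈ 0.52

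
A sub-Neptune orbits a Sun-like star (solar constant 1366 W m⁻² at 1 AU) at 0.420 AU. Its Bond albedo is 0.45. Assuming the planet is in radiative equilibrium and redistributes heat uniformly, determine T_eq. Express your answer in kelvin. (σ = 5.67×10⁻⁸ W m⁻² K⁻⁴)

Flux at 0.420 AU: S = 1366/0.420² = 7740 W m⁻².
Energy balance: absorbed = emitted ⇒ πR²·S(1−A) = 4πR²·σT_eq⁴, so T_eq⁴ = S(1−A)/(4σ).
T_eq = [7740 × 0.55 / (4 × 5.67×10⁻⁸)]^(1/4) = (1.88×10¹⁰)^(1/4) = 370 K.

T_eq ≈ 370 K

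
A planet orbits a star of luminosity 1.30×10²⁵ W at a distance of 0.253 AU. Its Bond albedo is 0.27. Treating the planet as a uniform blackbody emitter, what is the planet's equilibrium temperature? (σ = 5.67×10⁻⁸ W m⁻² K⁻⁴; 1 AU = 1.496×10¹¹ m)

T_eq ≈ 220 K

d = 0.253 AU = 3.78×10¹⁰ m.
Flux: S = L/(4πd²) = 1.30×10²⁵/(4π×(3.78×10¹⁰)²) = 722 W m⁻².
Energy balance: absorbed = emitted ⇒ πR²·S(1−A) = 4πR²·σT_eq⁴, so T_eq⁴ = S(1−A)/(4σ).
T_eq = [722 × 0.73 / (4 × 5.67×10⁻⁸)]^(1/4) = (2.32×10⁹)^(1/4) = 220 K.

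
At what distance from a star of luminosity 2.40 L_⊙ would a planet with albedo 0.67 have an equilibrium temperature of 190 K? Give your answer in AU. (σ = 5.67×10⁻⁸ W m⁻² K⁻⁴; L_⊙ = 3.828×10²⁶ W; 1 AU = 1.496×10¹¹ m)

d ≈ 1.91 AU

L = 2.40 × 3.828×10²⁶ = 9.19×10²⁶ W.
From T_eq⁴ = L(1−A)/(16πσd²): d = √[L(1−A)/(16πσT_eq⁴)].
d = √[9.19×10²⁶ × 0.33 / (16π × 5.67×10⁻⁸ × (190)⁴)] = 2.86×10¹¹ m = 1.91 AU.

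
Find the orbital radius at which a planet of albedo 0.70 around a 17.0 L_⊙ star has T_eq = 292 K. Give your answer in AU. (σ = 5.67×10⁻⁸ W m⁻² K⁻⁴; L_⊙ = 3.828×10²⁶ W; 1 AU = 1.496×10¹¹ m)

d ≈ 2.05 AU

L = 17.0 × 3.828×10²⁶ = 6.51×10²⁷ W.
From T_eq⁴ = L(1−A)/(16πσd²): d = √[L(1−A)/(16πσT_eq⁴)].
d = √[6.51×10²⁷ × 0.30 / (16π × 5.67×10⁻⁸ × (292)⁴)] = 3.07×10¹¹ m = 2.05 AU.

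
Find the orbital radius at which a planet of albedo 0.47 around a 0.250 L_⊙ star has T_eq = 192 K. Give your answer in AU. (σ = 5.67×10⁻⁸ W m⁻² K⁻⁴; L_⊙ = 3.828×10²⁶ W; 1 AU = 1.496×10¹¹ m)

d ≈ 0.765 AU

L = 0.250 × 3.828×10²⁶ = 9.57×10²⁵ W.
From T_eq⁴ = L(1−A)/(16πσd²): d = √[L(1−A)/(16πσT_eq⁴)].
d = √[9.57×10²⁵ × 0.53 / (16π × 5.67×10⁻⁸ × (192)⁴)] = 1.14×10¹¹ m = 0.765 AU.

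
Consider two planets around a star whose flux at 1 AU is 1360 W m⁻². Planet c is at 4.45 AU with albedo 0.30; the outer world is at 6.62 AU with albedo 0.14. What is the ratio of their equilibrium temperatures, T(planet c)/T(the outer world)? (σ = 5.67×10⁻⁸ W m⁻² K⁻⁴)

T_eq = [S₀(1−A)/(4σd²)]^(1/4), so T ∝ (1−A)^(1/4) / √d.
T₁ = [1360×0.70/(4×5.67×10⁻⁸×4.45²)]^(1/4) = 120.66 K.
T₂ = [1360×0.86/(4×5.67×10⁻⁸×6.62²)]^(1/4) = 104.15 K.

T₁/T₂ ≈ 1.159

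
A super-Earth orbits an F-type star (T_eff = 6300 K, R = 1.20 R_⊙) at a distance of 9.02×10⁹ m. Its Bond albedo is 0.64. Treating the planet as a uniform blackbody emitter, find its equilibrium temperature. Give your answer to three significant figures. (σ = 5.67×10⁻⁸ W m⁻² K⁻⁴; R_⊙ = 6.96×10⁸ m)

T_eq ≈ 1050 K

R_⋆ = 1.20 × 6.96×10⁸ = 8.35×10⁸ m.
L = 4πR_⋆²σT_⋆⁴ = 4π(8.35×10⁸)² × 5.67×10⁻⁸ × (6300)⁴ = 7.83×10²⁶ W.
S = L/(4πd²) = 7.66×10⁵ W m⁻².
Energy balance: absorbed = emitted ⇒ πR²·S(1−A) = 4πR²·σT_eq⁴, so T_eq⁴ = S(1−A)/(4σ).
T_eq = [7.66×10⁵ × 0.36 / (4 × 5.67×10⁻⁸)]^(1/4) = (1.22×10¹²)^(1/4) = 1050 K.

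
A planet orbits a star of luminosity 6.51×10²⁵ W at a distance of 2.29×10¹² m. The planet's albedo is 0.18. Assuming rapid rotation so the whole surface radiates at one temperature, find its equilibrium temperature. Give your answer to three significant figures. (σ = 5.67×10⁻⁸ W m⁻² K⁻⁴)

Flux: S = L/(4πd²) = 6.51×10²⁵/(4π×(2.29×10¹²)²) = 0.988 W m⁻².
Energy balance: absorbed = emitted ⇒ πR²·S(1−A) = 4πR²·σT_eq⁴, so T_eq⁴ = S(1−A)/(4σ).
T_eq = [0.988 × 0.82 / (4 × 5.67×10⁻⁸)]^(1/4) = (3.57×10⁶)^(1/4) = 43.5 K.

T_eq ≈ 43.5 K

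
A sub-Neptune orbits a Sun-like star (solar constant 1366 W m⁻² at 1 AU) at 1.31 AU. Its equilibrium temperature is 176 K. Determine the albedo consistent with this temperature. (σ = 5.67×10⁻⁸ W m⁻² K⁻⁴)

A ≈ 0.73

Flux at 1.31 AU: S = 1366/1.31² = 796 W m⁻².
From T_eq⁴ = S(1−A)/(4σ): 1−A = 4σT_eq⁴/S.
1−A = 4 × 5.67×10⁻⁸ × (176)⁴ / 796 = 0.273.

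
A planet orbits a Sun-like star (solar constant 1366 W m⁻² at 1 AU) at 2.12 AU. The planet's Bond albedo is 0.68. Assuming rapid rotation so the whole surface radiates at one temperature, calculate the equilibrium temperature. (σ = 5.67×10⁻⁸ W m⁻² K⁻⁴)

Flux at 2.12 AU: S = 1366/2.12² = 304 W m⁻².
Energy balance: absorbed = emitted ⇒ πR²·S(1−A) = 4πR²·σT_eq⁴, so T_eq⁴ = S(1−A)/(4σ).
T_eq = [304 × 0.32 / (4 × 5.67×10⁻⁸)]^(1/4) = (4.29×10⁸)^(1/4) = 144 K.

T_eq ≈ 144 K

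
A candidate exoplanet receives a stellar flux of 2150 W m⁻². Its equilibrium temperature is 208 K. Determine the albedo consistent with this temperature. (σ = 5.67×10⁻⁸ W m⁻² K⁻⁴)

From T_eq⁴ = S(1−A)/(4σ): 1−A = 4σT_eq⁴/S.
1−A = 4 × 5.67×10⁻⁸ × (208)⁴ / 2150 = 0.197.

A ≈ 0.80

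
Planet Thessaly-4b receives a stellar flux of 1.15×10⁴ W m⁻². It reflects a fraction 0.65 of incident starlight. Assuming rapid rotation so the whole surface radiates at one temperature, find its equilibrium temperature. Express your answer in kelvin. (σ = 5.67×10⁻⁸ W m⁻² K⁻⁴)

T_eq ≈ 365 K

Energy balance: absorbed = emitted ⇒ πR²·S(1−A) = 4πR²·σT_eq⁴, so T_eq⁴ = S(1−A)/(4σ).
T_eq = [1.15×10⁴ × 0.35 / (4 × 5.67×10⁻⁸)]^(1/4) = (1.77×10¹⁰)^(1/4) = 365 K.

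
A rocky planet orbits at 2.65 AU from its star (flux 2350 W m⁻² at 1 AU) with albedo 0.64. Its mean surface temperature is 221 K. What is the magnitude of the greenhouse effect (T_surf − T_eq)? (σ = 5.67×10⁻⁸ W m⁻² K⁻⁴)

S = 2350/2.65² = 334.6 W m⁻².
T_eq = [S(1−A)/(4σ)]^(1/4) = [334.6×0.36/(4×5.67×10⁻⁸)]^(1/4) = 151.8 K.
ΔT = T_surf − T_eq = 221 − 151.8.

ΔT ≈ 69.2 K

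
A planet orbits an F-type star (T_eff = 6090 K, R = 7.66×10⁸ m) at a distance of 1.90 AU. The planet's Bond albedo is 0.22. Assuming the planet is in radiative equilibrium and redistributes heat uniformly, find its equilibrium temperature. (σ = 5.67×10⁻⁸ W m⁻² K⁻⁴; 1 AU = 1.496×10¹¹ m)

T_eq ≈ 210 K

d = 1.90 AU = 2.84×10¹¹ m.
L = 4πR_⋆²σT_⋆⁴ = 4π(7.66×10⁸)² × 5.67×10⁻⁸ × (6090)⁴ = 5.75×10²⁶ W.
S = L/(4πd²) = 566 W m⁻².
Energy balance: absorbed = emitted ⇒ πR²·S(1−A) = 4πR²·σT_eq⁴, so T_eq⁴ = S(1−A)/(4σ).
T_eq = [566 × 0.78 / (4 × 5.67×10⁻⁸)]^(1/4) = (1.95×10⁹)^(1/4) = 210 K.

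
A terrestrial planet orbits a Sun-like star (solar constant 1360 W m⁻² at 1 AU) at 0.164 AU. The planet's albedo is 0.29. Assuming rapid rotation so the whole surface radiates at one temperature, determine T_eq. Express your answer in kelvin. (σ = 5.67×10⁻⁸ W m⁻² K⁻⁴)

Flux at 0.164 AU: S = 1360/0.164² = 5.06×10⁴ W m⁻².
Energy balance: absorbed = emitted ⇒ πR²·S(1−A) = 4πR²·σT_eq⁴, so T_eq⁴ = S(1−A)/(4σ).
T_eq = [5.06×10⁴ × 0.71 / (4 × 5.67×10⁻⁸)]^(1/4) = (1.58×10¹¹)^(1/4) = 631 K.

T_eq ≈ 631 K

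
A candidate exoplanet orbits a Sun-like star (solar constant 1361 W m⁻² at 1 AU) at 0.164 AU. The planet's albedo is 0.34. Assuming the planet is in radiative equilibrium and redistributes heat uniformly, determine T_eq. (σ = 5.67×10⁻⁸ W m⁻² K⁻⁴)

T_eq ≈ 619 K

Flux at 0.164 AU: S = 1361/0.164² = 5.06×10⁴ W m⁻².
Energy balance: absorbed = emitted ⇒ πR²·S(1−A) = 4πR²·σT_eq⁴, so T_eq⁴ = S(1−A)/(4σ).
T_eq = [5.06×10⁴ × 0.66 / (4 × 5.67×10⁻⁸)]^(1/4) = (1.47×10¹¹)^(1/4) = 619 K.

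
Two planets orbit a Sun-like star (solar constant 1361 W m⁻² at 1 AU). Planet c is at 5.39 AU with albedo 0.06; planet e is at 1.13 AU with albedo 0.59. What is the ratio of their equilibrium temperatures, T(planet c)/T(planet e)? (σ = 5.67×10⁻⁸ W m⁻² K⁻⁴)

T_eq = [S₀(1−A)/(4σd²)]^(1/4), so T ∝ (1−A)^(1/4) / √d.
T₁ = [1361×0.94/(4×5.67×10⁻⁸×5.39²)]^(1/4) = 118.04 K.
T₂ = [1361×0.41/(4×5.67×10⁻⁸×1.13²)]^(1/4) = 209.51 K.

T₁/T₂ ≈ 0.563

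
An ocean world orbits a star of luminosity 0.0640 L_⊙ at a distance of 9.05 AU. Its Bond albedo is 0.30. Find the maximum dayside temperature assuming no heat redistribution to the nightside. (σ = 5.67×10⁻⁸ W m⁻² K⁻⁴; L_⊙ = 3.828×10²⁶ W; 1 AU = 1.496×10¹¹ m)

T_ss ≈ 60.2 K

d = 9.05 AU = 1.35×10¹² m.
L = 0.0640 × 3.828×10²⁶ = 2.45×10²⁵ W.
Flux: S = L/(4πd²) = 2.45×10²⁵/(4π×(1.35×10¹²)²) = 1.06 W m⁻².
With no redistribution each surface element balances locally: S(1−A) = σT⁴.
T = [1.06 × 0.70 / 5.67×10⁻⁸]^(1/4) = (1.31×10⁷)^(1/4) = 60.2 K.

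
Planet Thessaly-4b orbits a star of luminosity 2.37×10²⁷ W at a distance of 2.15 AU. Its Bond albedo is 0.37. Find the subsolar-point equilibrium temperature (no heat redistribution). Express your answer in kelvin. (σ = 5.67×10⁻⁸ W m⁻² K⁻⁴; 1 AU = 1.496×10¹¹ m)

d = 2.15 AU = 3.22×10¹¹ m.
Flux: S = L/(4πd²) = 2.37×10²⁷/(4π×(3.22×10¹¹)²) = 1820 W m⁻².
At the subsolar point the surface absorbs S(1−A) and emits σT⁴ per unit area — no factor of 4, since only the local patch is in balance.
T = [1820 × 0.63 / 5.67×10⁻⁸]^(1/4) = (2.03×10¹⁰)^(1/4) = 377 K.

T_ss ≈ 377 K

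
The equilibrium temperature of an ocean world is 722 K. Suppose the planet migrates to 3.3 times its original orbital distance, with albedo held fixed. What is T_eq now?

T_eq ∝ L^(1/4) · d^(−1/2).
T′ = 722 / 3.3^(1/2) = 397 K.

T_eq ≈ 397 K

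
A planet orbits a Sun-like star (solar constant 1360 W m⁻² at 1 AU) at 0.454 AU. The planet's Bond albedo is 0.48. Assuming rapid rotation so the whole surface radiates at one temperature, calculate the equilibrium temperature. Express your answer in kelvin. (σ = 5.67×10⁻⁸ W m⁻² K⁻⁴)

Flux at 0.454 AU: S = 1360/0.454² = 6600 W m⁻².
Energy balance: absorbed = emitted ⇒ πR²·S(1−A) = 4πR²·σT_eq⁴, so T_eq⁴ = S(1−A)/(4σ).
T_eq = [6600 × 0.52 / (4 × 5.67×10⁻⁸)]^(1/4) = (1.51×10¹⁰)^(1/4) = 351 K.

T_eq ≈ 351 K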